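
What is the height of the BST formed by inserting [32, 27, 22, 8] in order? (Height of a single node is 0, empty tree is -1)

Insertion order: [32, 27, 22, 8]
Tree (level-order array): [32, 27, None, 22, None, 8]
Compute height bottom-up (empty subtree = -1):
  height(8) = 1 + max(-1, -1) = 0
  height(22) = 1 + max(0, -1) = 1
  height(27) = 1 + max(1, -1) = 2
  height(32) = 1 + max(2, -1) = 3
Height = 3


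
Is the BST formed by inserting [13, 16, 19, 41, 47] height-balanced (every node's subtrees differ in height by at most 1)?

Tree (level-order array): [13, None, 16, None, 19, None, 41, None, 47]
Definition: a tree is height-balanced if, at every node, |h(left) - h(right)| <= 1 (empty subtree has height -1).
Bottom-up per-node check:
  node 47: h_left=-1, h_right=-1, diff=0 [OK], height=0
  node 41: h_left=-1, h_right=0, diff=1 [OK], height=1
  node 19: h_left=-1, h_right=1, diff=2 [FAIL (|-1-1|=2 > 1)], height=2
  node 16: h_left=-1, h_right=2, diff=3 [FAIL (|-1-2|=3 > 1)], height=3
  node 13: h_left=-1, h_right=3, diff=4 [FAIL (|-1-3|=4 > 1)], height=4
Node 19 violates the condition: |-1 - 1| = 2 > 1.
Result: Not balanced


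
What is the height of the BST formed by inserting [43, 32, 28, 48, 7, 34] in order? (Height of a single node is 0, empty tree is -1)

Insertion order: [43, 32, 28, 48, 7, 34]
Tree (level-order array): [43, 32, 48, 28, 34, None, None, 7]
Compute height bottom-up (empty subtree = -1):
  height(7) = 1 + max(-1, -1) = 0
  height(28) = 1 + max(0, -1) = 1
  height(34) = 1 + max(-1, -1) = 0
  height(32) = 1 + max(1, 0) = 2
  height(48) = 1 + max(-1, -1) = 0
  height(43) = 1 + max(2, 0) = 3
Height = 3


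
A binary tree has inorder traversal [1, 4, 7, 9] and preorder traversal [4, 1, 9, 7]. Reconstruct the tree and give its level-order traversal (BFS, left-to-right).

Inorder:  [1, 4, 7, 9]
Preorder: [4, 1, 9, 7]
Algorithm: preorder visits root first, so consume preorder in order;
for each root, split the current inorder slice at that value into
left-subtree inorder and right-subtree inorder, then recurse.
Recursive splits:
  root=4; inorder splits into left=[1], right=[7, 9]
  root=1; inorder splits into left=[], right=[]
  root=9; inorder splits into left=[7], right=[]
  root=7; inorder splits into left=[], right=[]
Reconstructed level-order: [4, 1, 9, 7]


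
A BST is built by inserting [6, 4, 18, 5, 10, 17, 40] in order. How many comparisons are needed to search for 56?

Search path for 56: 6 -> 18 -> 40
Found: False
Comparisons: 3


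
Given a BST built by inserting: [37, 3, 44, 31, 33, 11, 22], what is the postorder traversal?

Tree insertion order: [37, 3, 44, 31, 33, 11, 22]
Tree (level-order array): [37, 3, 44, None, 31, None, None, 11, 33, None, 22]
Postorder traversal: [22, 11, 33, 31, 3, 44, 37]


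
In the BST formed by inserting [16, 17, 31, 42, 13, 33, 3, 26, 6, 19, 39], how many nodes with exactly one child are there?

Tree built from: [16, 17, 31, 42, 13, 33, 3, 26, 6, 19, 39]
Tree (level-order array): [16, 13, 17, 3, None, None, 31, None, 6, 26, 42, None, None, 19, None, 33, None, None, None, None, 39]
Rule: These are nodes with exactly 1 non-null child.
Per-node child counts:
  node 16: 2 child(ren)
  node 13: 1 child(ren)
  node 3: 1 child(ren)
  node 6: 0 child(ren)
  node 17: 1 child(ren)
  node 31: 2 child(ren)
  node 26: 1 child(ren)
  node 19: 0 child(ren)
  node 42: 1 child(ren)
  node 33: 1 child(ren)
  node 39: 0 child(ren)
Matching nodes: [13, 3, 17, 26, 42, 33]
Count of nodes with exactly one child: 6


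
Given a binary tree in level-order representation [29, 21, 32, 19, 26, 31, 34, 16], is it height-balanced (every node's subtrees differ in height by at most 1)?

Tree (level-order array): [29, 21, 32, 19, 26, 31, 34, 16]
Definition: a tree is height-balanced if, at every node, |h(left) - h(right)| <= 1 (empty subtree has height -1).
Bottom-up per-node check:
  node 16: h_left=-1, h_right=-1, diff=0 [OK], height=0
  node 19: h_left=0, h_right=-1, diff=1 [OK], height=1
  node 26: h_left=-1, h_right=-1, diff=0 [OK], height=0
  node 21: h_left=1, h_right=0, diff=1 [OK], height=2
  node 31: h_left=-1, h_right=-1, diff=0 [OK], height=0
  node 34: h_left=-1, h_right=-1, diff=0 [OK], height=0
  node 32: h_left=0, h_right=0, diff=0 [OK], height=1
  node 29: h_left=2, h_right=1, diff=1 [OK], height=3
All nodes satisfy the balance condition.
Result: Balanced


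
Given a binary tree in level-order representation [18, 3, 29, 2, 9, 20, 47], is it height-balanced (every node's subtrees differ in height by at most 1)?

Tree (level-order array): [18, 3, 29, 2, 9, 20, 47]
Definition: a tree is height-balanced if, at every node, |h(left) - h(right)| <= 1 (empty subtree has height -1).
Bottom-up per-node check:
  node 2: h_left=-1, h_right=-1, diff=0 [OK], height=0
  node 9: h_left=-1, h_right=-1, diff=0 [OK], height=0
  node 3: h_left=0, h_right=0, diff=0 [OK], height=1
  node 20: h_left=-1, h_right=-1, diff=0 [OK], height=0
  node 47: h_left=-1, h_right=-1, diff=0 [OK], height=0
  node 29: h_left=0, h_right=0, diff=0 [OK], height=1
  node 18: h_left=1, h_right=1, diff=0 [OK], height=2
All nodes satisfy the balance condition.
Result: Balanced


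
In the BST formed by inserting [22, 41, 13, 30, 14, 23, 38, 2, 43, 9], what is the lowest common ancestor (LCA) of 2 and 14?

Tree insertion order: [22, 41, 13, 30, 14, 23, 38, 2, 43, 9]
Tree (level-order array): [22, 13, 41, 2, 14, 30, 43, None, 9, None, None, 23, 38]
In a BST, the LCA of p=2, q=14 is the first node v on the
root-to-leaf path with p <= v <= q (go left if both < v, right if both > v).
Walk from root:
  at 22: both 2 and 14 < 22, go left
  at 13: 2 <= 13 <= 14, this is the LCA
LCA = 13


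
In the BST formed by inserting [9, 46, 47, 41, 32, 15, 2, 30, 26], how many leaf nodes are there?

Tree built from: [9, 46, 47, 41, 32, 15, 2, 30, 26]
Tree (level-order array): [9, 2, 46, None, None, 41, 47, 32, None, None, None, 15, None, None, 30, 26]
Rule: A leaf has 0 children.
Per-node child counts:
  node 9: 2 child(ren)
  node 2: 0 child(ren)
  node 46: 2 child(ren)
  node 41: 1 child(ren)
  node 32: 1 child(ren)
  node 15: 1 child(ren)
  node 30: 1 child(ren)
  node 26: 0 child(ren)
  node 47: 0 child(ren)
Matching nodes: [2, 26, 47]
Count of leaf nodes: 3


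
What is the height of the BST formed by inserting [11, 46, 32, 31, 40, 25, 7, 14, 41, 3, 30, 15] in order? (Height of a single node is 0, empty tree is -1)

Insertion order: [11, 46, 32, 31, 40, 25, 7, 14, 41, 3, 30, 15]
Tree (level-order array): [11, 7, 46, 3, None, 32, None, None, None, 31, 40, 25, None, None, 41, 14, 30, None, None, None, 15]
Compute height bottom-up (empty subtree = -1):
  height(3) = 1 + max(-1, -1) = 0
  height(7) = 1 + max(0, -1) = 1
  height(15) = 1 + max(-1, -1) = 0
  height(14) = 1 + max(-1, 0) = 1
  height(30) = 1 + max(-1, -1) = 0
  height(25) = 1 + max(1, 0) = 2
  height(31) = 1 + max(2, -1) = 3
  height(41) = 1 + max(-1, -1) = 0
  height(40) = 1 + max(-1, 0) = 1
  height(32) = 1 + max(3, 1) = 4
  height(46) = 1 + max(4, -1) = 5
  height(11) = 1 + max(1, 5) = 6
Height = 6


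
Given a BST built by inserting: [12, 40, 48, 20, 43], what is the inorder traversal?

Tree insertion order: [12, 40, 48, 20, 43]
Tree (level-order array): [12, None, 40, 20, 48, None, None, 43]
Inorder traversal: [12, 20, 40, 43, 48]


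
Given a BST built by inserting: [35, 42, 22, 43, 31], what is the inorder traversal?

Tree insertion order: [35, 42, 22, 43, 31]
Tree (level-order array): [35, 22, 42, None, 31, None, 43]
Inorder traversal: [22, 31, 35, 42, 43]


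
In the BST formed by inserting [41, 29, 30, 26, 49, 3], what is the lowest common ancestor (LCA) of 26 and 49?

Tree insertion order: [41, 29, 30, 26, 49, 3]
Tree (level-order array): [41, 29, 49, 26, 30, None, None, 3]
In a BST, the LCA of p=26, q=49 is the first node v on the
root-to-leaf path with p <= v <= q (go left if both < v, right if both > v).
Walk from root:
  at 41: 26 <= 41 <= 49, this is the LCA
LCA = 41


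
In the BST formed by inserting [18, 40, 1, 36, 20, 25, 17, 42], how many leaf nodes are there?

Tree built from: [18, 40, 1, 36, 20, 25, 17, 42]
Tree (level-order array): [18, 1, 40, None, 17, 36, 42, None, None, 20, None, None, None, None, 25]
Rule: A leaf has 0 children.
Per-node child counts:
  node 18: 2 child(ren)
  node 1: 1 child(ren)
  node 17: 0 child(ren)
  node 40: 2 child(ren)
  node 36: 1 child(ren)
  node 20: 1 child(ren)
  node 25: 0 child(ren)
  node 42: 0 child(ren)
Matching nodes: [17, 25, 42]
Count of leaf nodes: 3


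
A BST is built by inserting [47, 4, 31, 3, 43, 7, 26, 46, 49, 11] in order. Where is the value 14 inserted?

Starting tree (level order): [47, 4, 49, 3, 31, None, None, None, None, 7, 43, None, 26, None, 46, 11]
Insertion path: 47 -> 4 -> 31 -> 7 -> 26 -> 11
Result: insert 14 as right child of 11
Final tree (level order): [47, 4, 49, 3, 31, None, None, None, None, 7, 43, None, 26, None, 46, 11, None, None, None, None, 14]


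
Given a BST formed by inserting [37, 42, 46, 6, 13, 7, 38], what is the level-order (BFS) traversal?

Tree insertion order: [37, 42, 46, 6, 13, 7, 38]
Tree (level-order array): [37, 6, 42, None, 13, 38, 46, 7]
BFS from the root, enqueuing left then right child of each popped node:
  queue [37] -> pop 37, enqueue [6, 42], visited so far: [37]
  queue [6, 42] -> pop 6, enqueue [13], visited so far: [37, 6]
  queue [42, 13] -> pop 42, enqueue [38, 46], visited so far: [37, 6, 42]
  queue [13, 38, 46] -> pop 13, enqueue [7], visited so far: [37, 6, 42, 13]
  queue [38, 46, 7] -> pop 38, enqueue [none], visited so far: [37, 6, 42, 13, 38]
  queue [46, 7] -> pop 46, enqueue [none], visited so far: [37, 6, 42, 13, 38, 46]
  queue [7] -> pop 7, enqueue [none], visited so far: [37, 6, 42, 13, 38, 46, 7]
Result: [37, 6, 42, 13, 38, 46, 7]


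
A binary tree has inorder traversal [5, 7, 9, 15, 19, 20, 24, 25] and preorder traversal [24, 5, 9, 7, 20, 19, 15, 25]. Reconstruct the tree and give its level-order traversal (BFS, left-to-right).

Inorder:  [5, 7, 9, 15, 19, 20, 24, 25]
Preorder: [24, 5, 9, 7, 20, 19, 15, 25]
Algorithm: preorder visits root first, so consume preorder in order;
for each root, split the current inorder slice at that value into
left-subtree inorder and right-subtree inorder, then recurse.
Recursive splits:
  root=24; inorder splits into left=[5, 7, 9, 15, 19, 20], right=[25]
  root=5; inorder splits into left=[], right=[7, 9, 15, 19, 20]
  root=9; inorder splits into left=[7], right=[15, 19, 20]
  root=7; inorder splits into left=[], right=[]
  root=20; inorder splits into left=[15, 19], right=[]
  root=19; inorder splits into left=[15], right=[]
  root=15; inorder splits into left=[], right=[]
  root=25; inorder splits into left=[], right=[]
Reconstructed level-order: [24, 5, 25, 9, 7, 20, 19, 15]


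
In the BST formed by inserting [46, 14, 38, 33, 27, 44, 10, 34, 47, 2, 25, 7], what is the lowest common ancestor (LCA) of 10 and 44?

Tree insertion order: [46, 14, 38, 33, 27, 44, 10, 34, 47, 2, 25, 7]
Tree (level-order array): [46, 14, 47, 10, 38, None, None, 2, None, 33, 44, None, 7, 27, 34, None, None, None, None, 25]
In a BST, the LCA of p=10, q=44 is the first node v on the
root-to-leaf path with p <= v <= q (go left if both < v, right if both > v).
Walk from root:
  at 46: both 10 and 44 < 46, go left
  at 14: 10 <= 14 <= 44, this is the LCA
LCA = 14


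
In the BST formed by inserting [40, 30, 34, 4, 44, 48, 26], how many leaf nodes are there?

Tree built from: [40, 30, 34, 4, 44, 48, 26]
Tree (level-order array): [40, 30, 44, 4, 34, None, 48, None, 26]
Rule: A leaf has 0 children.
Per-node child counts:
  node 40: 2 child(ren)
  node 30: 2 child(ren)
  node 4: 1 child(ren)
  node 26: 0 child(ren)
  node 34: 0 child(ren)
  node 44: 1 child(ren)
  node 48: 0 child(ren)
Matching nodes: [26, 34, 48]
Count of leaf nodes: 3


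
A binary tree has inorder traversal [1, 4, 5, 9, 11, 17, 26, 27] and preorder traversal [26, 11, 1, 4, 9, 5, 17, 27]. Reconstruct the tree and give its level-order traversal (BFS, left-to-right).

Inorder:  [1, 4, 5, 9, 11, 17, 26, 27]
Preorder: [26, 11, 1, 4, 9, 5, 17, 27]
Algorithm: preorder visits root first, so consume preorder in order;
for each root, split the current inorder slice at that value into
left-subtree inorder and right-subtree inorder, then recurse.
Recursive splits:
  root=26; inorder splits into left=[1, 4, 5, 9, 11, 17], right=[27]
  root=11; inorder splits into left=[1, 4, 5, 9], right=[17]
  root=1; inorder splits into left=[], right=[4, 5, 9]
  root=4; inorder splits into left=[], right=[5, 9]
  root=9; inorder splits into left=[5], right=[]
  root=5; inorder splits into left=[], right=[]
  root=17; inorder splits into left=[], right=[]
  root=27; inorder splits into left=[], right=[]
Reconstructed level-order: [26, 11, 27, 1, 17, 4, 9, 5]


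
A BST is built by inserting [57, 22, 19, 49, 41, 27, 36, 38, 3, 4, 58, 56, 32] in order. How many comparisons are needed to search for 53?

Search path for 53: 57 -> 22 -> 49 -> 56
Found: False
Comparisons: 4


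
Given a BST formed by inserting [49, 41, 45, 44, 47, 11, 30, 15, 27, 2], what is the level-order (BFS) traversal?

Tree insertion order: [49, 41, 45, 44, 47, 11, 30, 15, 27, 2]
Tree (level-order array): [49, 41, None, 11, 45, 2, 30, 44, 47, None, None, 15, None, None, None, None, None, None, 27]
BFS from the root, enqueuing left then right child of each popped node:
  queue [49] -> pop 49, enqueue [41], visited so far: [49]
  queue [41] -> pop 41, enqueue [11, 45], visited so far: [49, 41]
  queue [11, 45] -> pop 11, enqueue [2, 30], visited so far: [49, 41, 11]
  queue [45, 2, 30] -> pop 45, enqueue [44, 47], visited so far: [49, 41, 11, 45]
  queue [2, 30, 44, 47] -> pop 2, enqueue [none], visited so far: [49, 41, 11, 45, 2]
  queue [30, 44, 47] -> pop 30, enqueue [15], visited so far: [49, 41, 11, 45, 2, 30]
  queue [44, 47, 15] -> pop 44, enqueue [none], visited so far: [49, 41, 11, 45, 2, 30, 44]
  queue [47, 15] -> pop 47, enqueue [none], visited so far: [49, 41, 11, 45, 2, 30, 44, 47]
  queue [15] -> pop 15, enqueue [27], visited so far: [49, 41, 11, 45, 2, 30, 44, 47, 15]
  queue [27] -> pop 27, enqueue [none], visited so far: [49, 41, 11, 45, 2, 30, 44, 47, 15, 27]
Result: [49, 41, 11, 45, 2, 30, 44, 47, 15, 27]


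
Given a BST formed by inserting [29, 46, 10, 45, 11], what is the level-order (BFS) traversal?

Tree insertion order: [29, 46, 10, 45, 11]
Tree (level-order array): [29, 10, 46, None, 11, 45]
BFS from the root, enqueuing left then right child of each popped node:
  queue [29] -> pop 29, enqueue [10, 46], visited so far: [29]
  queue [10, 46] -> pop 10, enqueue [11], visited so far: [29, 10]
  queue [46, 11] -> pop 46, enqueue [45], visited so far: [29, 10, 46]
  queue [11, 45] -> pop 11, enqueue [none], visited so far: [29, 10, 46, 11]
  queue [45] -> pop 45, enqueue [none], visited so far: [29, 10, 46, 11, 45]
Result: [29, 10, 46, 11, 45]


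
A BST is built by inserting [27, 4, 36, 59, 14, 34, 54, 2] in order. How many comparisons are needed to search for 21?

Search path for 21: 27 -> 4 -> 14
Found: False
Comparisons: 3


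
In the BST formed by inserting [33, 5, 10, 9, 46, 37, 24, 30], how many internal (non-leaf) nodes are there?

Tree built from: [33, 5, 10, 9, 46, 37, 24, 30]
Tree (level-order array): [33, 5, 46, None, 10, 37, None, 9, 24, None, None, None, None, None, 30]
Rule: An internal node has at least one child.
Per-node child counts:
  node 33: 2 child(ren)
  node 5: 1 child(ren)
  node 10: 2 child(ren)
  node 9: 0 child(ren)
  node 24: 1 child(ren)
  node 30: 0 child(ren)
  node 46: 1 child(ren)
  node 37: 0 child(ren)
Matching nodes: [33, 5, 10, 24, 46]
Count of internal (non-leaf) nodes: 5


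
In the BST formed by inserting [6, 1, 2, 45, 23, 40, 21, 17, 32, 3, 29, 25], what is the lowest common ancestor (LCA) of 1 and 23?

Tree insertion order: [6, 1, 2, 45, 23, 40, 21, 17, 32, 3, 29, 25]
Tree (level-order array): [6, 1, 45, None, 2, 23, None, None, 3, 21, 40, None, None, 17, None, 32, None, None, None, 29, None, 25]
In a BST, the LCA of p=1, q=23 is the first node v on the
root-to-leaf path with p <= v <= q (go left if both < v, right if both > v).
Walk from root:
  at 6: 1 <= 6 <= 23, this is the LCA
LCA = 6


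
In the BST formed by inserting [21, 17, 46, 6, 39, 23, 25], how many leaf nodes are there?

Tree built from: [21, 17, 46, 6, 39, 23, 25]
Tree (level-order array): [21, 17, 46, 6, None, 39, None, None, None, 23, None, None, 25]
Rule: A leaf has 0 children.
Per-node child counts:
  node 21: 2 child(ren)
  node 17: 1 child(ren)
  node 6: 0 child(ren)
  node 46: 1 child(ren)
  node 39: 1 child(ren)
  node 23: 1 child(ren)
  node 25: 0 child(ren)
Matching nodes: [6, 25]
Count of leaf nodes: 2


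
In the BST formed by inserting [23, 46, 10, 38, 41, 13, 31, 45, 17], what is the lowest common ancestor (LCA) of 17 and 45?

Tree insertion order: [23, 46, 10, 38, 41, 13, 31, 45, 17]
Tree (level-order array): [23, 10, 46, None, 13, 38, None, None, 17, 31, 41, None, None, None, None, None, 45]
In a BST, the LCA of p=17, q=45 is the first node v on the
root-to-leaf path with p <= v <= q (go left if both < v, right if both > v).
Walk from root:
  at 23: 17 <= 23 <= 45, this is the LCA
LCA = 23


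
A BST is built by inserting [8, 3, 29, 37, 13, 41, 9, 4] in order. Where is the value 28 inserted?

Starting tree (level order): [8, 3, 29, None, 4, 13, 37, None, None, 9, None, None, 41]
Insertion path: 8 -> 29 -> 13
Result: insert 28 as right child of 13
Final tree (level order): [8, 3, 29, None, 4, 13, 37, None, None, 9, 28, None, 41]


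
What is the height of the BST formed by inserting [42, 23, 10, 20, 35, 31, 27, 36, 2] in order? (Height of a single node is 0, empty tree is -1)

Insertion order: [42, 23, 10, 20, 35, 31, 27, 36, 2]
Tree (level-order array): [42, 23, None, 10, 35, 2, 20, 31, 36, None, None, None, None, 27]
Compute height bottom-up (empty subtree = -1):
  height(2) = 1 + max(-1, -1) = 0
  height(20) = 1 + max(-1, -1) = 0
  height(10) = 1 + max(0, 0) = 1
  height(27) = 1 + max(-1, -1) = 0
  height(31) = 1 + max(0, -1) = 1
  height(36) = 1 + max(-1, -1) = 0
  height(35) = 1 + max(1, 0) = 2
  height(23) = 1 + max(1, 2) = 3
  height(42) = 1 + max(3, -1) = 4
Height = 4


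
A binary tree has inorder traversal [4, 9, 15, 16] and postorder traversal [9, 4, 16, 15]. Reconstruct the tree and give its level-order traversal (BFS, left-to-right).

Inorder:   [4, 9, 15, 16]
Postorder: [9, 4, 16, 15]
Algorithm: postorder visits root last, so walk postorder right-to-left;
each value is the root of the current inorder slice — split it at that
value, recurse on the right subtree first, then the left.
Recursive splits:
  root=15; inorder splits into left=[4, 9], right=[16]
  root=16; inorder splits into left=[], right=[]
  root=4; inorder splits into left=[], right=[9]
  root=9; inorder splits into left=[], right=[]
Reconstructed level-order: [15, 4, 16, 9]


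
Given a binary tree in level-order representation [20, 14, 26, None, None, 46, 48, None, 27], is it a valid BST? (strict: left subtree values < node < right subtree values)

Level-order array: [20, 14, 26, None, None, 46, 48, None, 27]
Validate using subtree bounds (lo, hi): at each node, require lo < value < hi,
then recurse left with hi=value and right with lo=value.
Preorder trace (stopping at first violation):
  at node 20 with bounds (-inf, +inf): OK
  at node 14 with bounds (-inf, 20): OK
  at node 26 with bounds (20, +inf): OK
  at node 46 with bounds (20, 26): VIOLATION
Node 46 violates its bound: not (20 < 46 < 26).
Result: Not a valid BST


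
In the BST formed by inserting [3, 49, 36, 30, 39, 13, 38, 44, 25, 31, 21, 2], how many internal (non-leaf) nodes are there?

Tree built from: [3, 49, 36, 30, 39, 13, 38, 44, 25, 31, 21, 2]
Tree (level-order array): [3, 2, 49, None, None, 36, None, 30, 39, 13, 31, 38, 44, None, 25, None, None, None, None, None, None, 21]
Rule: An internal node has at least one child.
Per-node child counts:
  node 3: 2 child(ren)
  node 2: 0 child(ren)
  node 49: 1 child(ren)
  node 36: 2 child(ren)
  node 30: 2 child(ren)
  node 13: 1 child(ren)
  node 25: 1 child(ren)
  node 21: 0 child(ren)
  node 31: 0 child(ren)
  node 39: 2 child(ren)
  node 38: 0 child(ren)
  node 44: 0 child(ren)
Matching nodes: [3, 49, 36, 30, 13, 25, 39]
Count of internal (non-leaf) nodes: 7


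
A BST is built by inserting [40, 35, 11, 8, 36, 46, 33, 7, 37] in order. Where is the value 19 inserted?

Starting tree (level order): [40, 35, 46, 11, 36, None, None, 8, 33, None, 37, 7]
Insertion path: 40 -> 35 -> 11 -> 33
Result: insert 19 as left child of 33
Final tree (level order): [40, 35, 46, 11, 36, None, None, 8, 33, None, 37, 7, None, 19]


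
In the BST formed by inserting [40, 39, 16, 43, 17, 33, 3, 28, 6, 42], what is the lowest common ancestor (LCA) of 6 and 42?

Tree insertion order: [40, 39, 16, 43, 17, 33, 3, 28, 6, 42]
Tree (level-order array): [40, 39, 43, 16, None, 42, None, 3, 17, None, None, None, 6, None, 33, None, None, 28]
In a BST, the LCA of p=6, q=42 is the first node v on the
root-to-leaf path with p <= v <= q (go left if both < v, right if both > v).
Walk from root:
  at 40: 6 <= 40 <= 42, this is the LCA
LCA = 40


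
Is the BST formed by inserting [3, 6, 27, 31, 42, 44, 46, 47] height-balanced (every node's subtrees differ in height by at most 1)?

Tree (level-order array): [3, None, 6, None, 27, None, 31, None, 42, None, 44, None, 46, None, 47]
Definition: a tree is height-balanced if, at every node, |h(left) - h(right)| <= 1 (empty subtree has height -1).
Bottom-up per-node check:
  node 47: h_left=-1, h_right=-1, diff=0 [OK], height=0
  node 46: h_left=-1, h_right=0, diff=1 [OK], height=1
  node 44: h_left=-1, h_right=1, diff=2 [FAIL (|-1-1|=2 > 1)], height=2
  node 42: h_left=-1, h_right=2, diff=3 [FAIL (|-1-2|=3 > 1)], height=3
  node 31: h_left=-1, h_right=3, diff=4 [FAIL (|-1-3|=4 > 1)], height=4
  node 27: h_left=-1, h_right=4, diff=5 [FAIL (|-1-4|=5 > 1)], height=5
  node 6: h_left=-1, h_right=5, diff=6 [FAIL (|-1-5|=6 > 1)], height=6
  node 3: h_left=-1, h_right=6, diff=7 [FAIL (|-1-6|=7 > 1)], height=7
Node 44 violates the condition: |-1 - 1| = 2 > 1.
Result: Not balanced


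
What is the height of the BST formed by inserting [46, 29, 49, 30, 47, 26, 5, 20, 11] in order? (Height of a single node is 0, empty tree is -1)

Insertion order: [46, 29, 49, 30, 47, 26, 5, 20, 11]
Tree (level-order array): [46, 29, 49, 26, 30, 47, None, 5, None, None, None, None, None, None, 20, 11]
Compute height bottom-up (empty subtree = -1):
  height(11) = 1 + max(-1, -1) = 0
  height(20) = 1 + max(0, -1) = 1
  height(5) = 1 + max(-1, 1) = 2
  height(26) = 1 + max(2, -1) = 3
  height(30) = 1 + max(-1, -1) = 0
  height(29) = 1 + max(3, 0) = 4
  height(47) = 1 + max(-1, -1) = 0
  height(49) = 1 + max(0, -1) = 1
  height(46) = 1 + max(4, 1) = 5
Height = 5


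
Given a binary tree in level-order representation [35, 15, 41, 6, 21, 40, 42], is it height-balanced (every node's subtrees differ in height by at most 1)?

Tree (level-order array): [35, 15, 41, 6, 21, 40, 42]
Definition: a tree is height-balanced if, at every node, |h(left) - h(right)| <= 1 (empty subtree has height -1).
Bottom-up per-node check:
  node 6: h_left=-1, h_right=-1, diff=0 [OK], height=0
  node 21: h_left=-1, h_right=-1, diff=0 [OK], height=0
  node 15: h_left=0, h_right=0, diff=0 [OK], height=1
  node 40: h_left=-1, h_right=-1, diff=0 [OK], height=0
  node 42: h_left=-1, h_right=-1, diff=0 [OK], height=0
  node 41: h_left=0, h_right=0, diff=0 [OK], height=1
  node 35: h_left=1, h_right=1, diff=0 [OK], height=2
All nodes satisfy the balance condition.
Result: Balanced


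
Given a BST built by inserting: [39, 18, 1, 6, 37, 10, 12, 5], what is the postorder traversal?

Tree insertion order: [39, 18, 1, 6, 37, 10, 12, 5]
Tree (level-order array): [39, 18, None, 1, 37, None, 6, None, None, 5, 10, None, None, None, 12]
Postorder traversal: [5, 12, 10, 6, 1, 37, 18, 39]


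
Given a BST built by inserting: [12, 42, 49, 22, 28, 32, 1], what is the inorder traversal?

Tree insertion order: [12, 42, 49, 22, 28, 32, 1]
Tree (level-order array): [12, 1, 42, None, None, 22, 49, None, 28, None, None, None, 32]
Inorder traversal: [1, 12, 22, 28, 32, 42, 49]


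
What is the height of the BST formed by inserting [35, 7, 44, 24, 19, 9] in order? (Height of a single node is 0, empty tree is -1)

Insertion order: [35, 7, 44, 24, 19, 9]
Tree (level-order array): [35, 7, 44, None, 24, None, None, 19, None, 9]
Compute height bottom-up (empty subtree = -1):
  height(9) = 1 + max(-1, -1) = 0
  height(19) = 1 + max(0, -1) = 1
  height(24) = 1 + max(1, -1) = 2
  height(7) = 1 + max(-1, 2) = 3
  height(44) = 1 + max(-1, -1) = 0
  height(35) = 1 + max(3, 0) = 4
Height = 4


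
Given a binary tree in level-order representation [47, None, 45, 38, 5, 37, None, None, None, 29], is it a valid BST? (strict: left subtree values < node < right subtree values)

Level-order array: [47, None, 45, 38, 5, 37, None, None, None, 29]
Validate using subtree bounds (lo, hi): at each node, require lo < value < hi,
then recurse left with hi=value and right with lo=value.
Preorder trace (stopping at first violation):
  at node 47 with bounds (-inf, +inf): OK
  at node 45 with bounds (47, +inf): VIOLATION
Node 45 violates its bound: not (47 < 45 < +inf).
Result: Not a valid BST


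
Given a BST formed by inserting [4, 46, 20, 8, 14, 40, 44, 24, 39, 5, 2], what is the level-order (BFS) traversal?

Tree insertion order: [4, 46, 20, 8, 14, 40, 44, 24, 39, 5, 2]
Tree (level-order array): [4, 2, 46, None, None, 20, None, 8, 40, 5, 14, 24, 44, None, None, None, None, None, 39]
BFS from the root, enqueuing left then right child of each popped node:
  queue [4] -> pop 4, enqueue [2, 46], visited so far: [4]
  queue [2, 46] -> pop 2, enqueue [none], visited so far: [4, 2]
  queue [46] -> pop 46, enqueue [20], visited so far: [4, 2, 46]
  queue [20] -> pop 20, enqueue [8, 40], visited so far: [4, 2, 46, 20]
  queue [8, 40] -> pop 8, enqueue [5, 14], visited so far: [4, 2, 46, 20, 8]
  queue [40, 5, 14] -> pop 40, enqueue [24, 44], visited so far: [4, 2, 46, 20, 8, 40]
  queue [5, 14, 24, 44] -> pop 5, enqueue [none], visited so far: [4, 2, 46, 20, 8, 40, 5]
  queue [14, 24, 44] -> pop 14, enqueue [none], visited so far: [4, 2, 46, 20, 8, 40, 5, 14]
  queue [24, 44] -> pop 24, enqueue [39], visited so far: [4, 2, 46, 20, 8, 40, 5, 14, 24]
  queue [44, 39] -> pop 44, enqueue [none], visited so far: [4, 2, 46, 20, 8, 40, 5, 14, 24, 44]
  queue [39] -> pop 39, enqueue [none], visited so far: [4, 2, 46, 20, 8, 40, 5, 14, 24, 44, 39]
Result: [4, 2, 46, 20, 8, 40, 5, 14, 24, 44, 39]


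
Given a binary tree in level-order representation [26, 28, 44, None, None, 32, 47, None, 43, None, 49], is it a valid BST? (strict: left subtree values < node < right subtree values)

Level-order array: [26, 28, 44, None, None, 32, 47, None, 43, None, 49]
Validate using subtree bounds (lo, hi): at each node, require lo < value < hi,
then recurse left with hi=value and right with lo=value.
Preorder trace (stopping at first violation):
  at node 26 with bounds (-inf, +inf): OK
  at node 28 with bounds (-inf, 26): VIOLATION
Node 28 violates its bound: not (-inf < 28 < 26).
Result: Not a valid BST


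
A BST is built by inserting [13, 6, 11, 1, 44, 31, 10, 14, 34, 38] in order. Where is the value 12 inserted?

Starting tree (level order): [13, 6, 44, 1, 11, 31, None, None, None, 10, None, 14, 34, None, None, None, None, None, 38]
Insertion path: 13 -> 6 -> 11
Result: insert 12 as right child of 11
Final tree (level order): [13, 6, 44, 1, 11, 31, None, None, None, 10, 12, 14, 34, None, None, None, None, None, None, None, 38]


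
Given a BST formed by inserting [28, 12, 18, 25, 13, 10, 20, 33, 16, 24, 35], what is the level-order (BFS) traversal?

Tree insertion order: [28, 12, 18, 25, 13, 10, 20, 33, 16, 24, 35]
Tree (level-order array): [28, 12, 33, 10, 18, None, 35, None, None, 13, 25, None, None, None, 16, 20, None, None, None, None, 24]
BFS from the root, enqueuing left then right child of each popped node:
  queue [28] -> pop 28, enqueue [12, 33], visited so far: [28]
  queue [12, 33] -> pop 12, enqueue [10, 18], visited so far: [28, 12]
  queue [33, 10, 18] -> pop 33, enqueue [35], visited so far: [28, 12, 33]
  queue [10, 18, 35] -> pop 10, enqueue [none], visited so far: [28, 12, 33, 10]
  queue [18, 35] -> pop 18, enqueue [13, 25], visited so far: [28, 12, 33, 10, 18]
  queue [35, 13, 25] -> pop 35, enqueue [none], visited so far: [28, 12, 33, 10, 18, 35]
  queue [13, 25] -> pop 13, enqueue [16], visited so far: [28, 12, 33, 10, 18, 35, 13]
  queue [25, 16] -> pop 25, enqueue [20], visited so far: [28, 12, 33, 10, 18, 35, 13, 25]
  queue [16, 20] -> pop 16, enqueue [none], visited so far: [28, 12, 33, 10, 18, 35, 13, 25, 16]
  queue [20] -> pop 20, enqueue [24], visited so far: [28, 12, 33, 10, 18, 35, 13, 25, 16, 20]
  queue [24] -> pop 24, enqueue [none], visited so far: [28, 12, 33, 10, 18, 35, 13, 25, 16, 20, 24]
Result: [28, 12, 33, 10, 18, 35, 13, 25, 16, 20, 24]


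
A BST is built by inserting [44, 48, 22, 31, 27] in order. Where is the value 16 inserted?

Starting tree (level order): [44, 22, 48, None, 31, None, None, 27]
Insertion path: 44 -> 22
Result: insert 16 as left child of 22
Final tree (level order): [44, 22, 48, 16, 31, None, None, None, None, 27]


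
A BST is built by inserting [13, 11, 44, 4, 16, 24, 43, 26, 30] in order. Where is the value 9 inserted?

Starting tree (level order): [13, 11, 44, 4, None, 16, None, None, None, None, 24, None, 43, 26, None, None, 30]
Insertion path: 13 -> 11 -> 4
Result: insert 9 as right child of 4
Final tree (level order): [13, 11, 44, 4, None, 16, None, None, 9, None, 24, None, None, None, 43, 26, None, None, 30]


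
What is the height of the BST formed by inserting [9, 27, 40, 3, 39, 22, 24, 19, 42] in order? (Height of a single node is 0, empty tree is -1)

Insertion order: [9, 27, 40, 3, 39, 22, 24, 19, 42]
Tree (level-order array): [9, 3, 27, None, None, 22, 40, 19, 24, 39, 42]
Compute height bottom-up (empty subtree = -1):
  height(3) = 1 + max(-1, -1) = 0
  height(19) = 1 + max(-1, -1) = 0
  height(24) = 1 + max(-1, -1) = 0
  height(22) = 1 + max(0, 0) = 1
  height(39) = 1 + max(-1, -1) = 0
  height(42) = 1 + max(-1, -1) = 0
  height(40) = 1 + max(0, 0) = 1
  height(27) = 1 + max(1, 1) = 2
  height(9) = 1 + max(0, 2) = 3
Height = 3


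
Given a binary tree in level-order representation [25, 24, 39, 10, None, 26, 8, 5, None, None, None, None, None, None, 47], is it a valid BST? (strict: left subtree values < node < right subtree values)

Level-order array: [25, 24, 39, 10, None, 26, 8, 5, None, None, None, None, None, None, 47]
Validate using subtree bounds (lo, hi): at each node, require lo < value < hi,
then recurse left with hi=value and right with lo=value.
Preorder trace (stopping at first violation):
  at node 25 with bounds (-inf, +inf): OK
  at node 24 with bounds (-inf, 25): OK
  at node 10 with bounds (-inf, 24): OK
  at node 5 with bounds (-inf, 10): OK
  at node 47 with bounds (5, 10): VIOLATION
Node 47 violates its bound: not (5 < 47 < 10).
Result: Not a valid BST


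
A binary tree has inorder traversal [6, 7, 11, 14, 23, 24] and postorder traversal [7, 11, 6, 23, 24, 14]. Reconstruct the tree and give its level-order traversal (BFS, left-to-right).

Inorder:   [6, 7, 11, 14, 23, 24]
Postorder: [7, 11, 6, 23, 24, 14]
Algorithm: postorder visits root last, so walk postorder right-to-left;
each value is the root of the current inorder slice — split it at that
value, recurse on the right subtree first, then the left.
Recursive splits:
  root=14; inorder splits into left=[6, 7, 11], right=[23, 24]
  root=24; inorder splits into left=[23], right=[]
  root=23; inorder splits into left=[], right=[]
  root=6; inorder splits into left=[], right=[7, 11]
  root=11; inorder splits into left=[7], right=[]
  root=7; inorder splits into left=[], right=[]
Reconstructed level-order: [14, 6, 24, 11, 23, 7]


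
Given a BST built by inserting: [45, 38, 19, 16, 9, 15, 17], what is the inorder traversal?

Tree insertion order: [45, 38, 19, 16, 9, 15, 17]
Tree (level-order array): [45, 38, None, 19, None, 16, None, 9, 17, None, 15]
Inorder traversal: [9, 15, 16, 17, 19, 38, 45]


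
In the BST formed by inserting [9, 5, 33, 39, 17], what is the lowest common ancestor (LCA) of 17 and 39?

Tree insertion order: [9, 5, 33, 39, 17]
Tree (level-order array): [9, 5, 33, None, None, 17, 39]
In a BST, the LCA of p=17, q=39 is the first node v on the
root-to-leaf path with p <= v <= q (go left if both < v, right if both > v).
Walk from root:
  at 9: both 17 and 39 > 9, go right
  at 33: 17 <= 33 <= 39, this is the LCA
LCA = 33


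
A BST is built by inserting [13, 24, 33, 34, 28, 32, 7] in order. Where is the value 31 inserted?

Starting tree (level order): [13, 7, 24, None, None, None, 33, 28, 34, None, 32]
Insertion path: 13 -> 24 -> 33 -> 28 -> 32
Result: insert 31 as left child of 32
Final tree (level order): [13, 7, 24, None, None, None, 33, 28, 34, None, 32, None, None, 31]


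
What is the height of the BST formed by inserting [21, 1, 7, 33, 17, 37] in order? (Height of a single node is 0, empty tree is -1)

Insertion order: [21, 1, 7, 33, 17, 37]
Tree (level-order array): [21, 1, 33, None, 7, None, 37, None, 17]
Compute height bottom-up (empty subtree = -1):
  height(17) = 1 + max(-1, -1) = 0
  height(7) = 1 + max(-1, 0) = 1
  height(1) = 1 + max(-1, 1) = 2
  height(37) = 1 + max(-1, -1) = 0
  height(33) = 1 + max(-1, 0) = 1
  height(21) = 1 + max(2, 1) = 3
Height = 3


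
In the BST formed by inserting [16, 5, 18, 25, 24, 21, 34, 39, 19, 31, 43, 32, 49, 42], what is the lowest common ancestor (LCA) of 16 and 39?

Tree insertion order: [16, 5, 18, 25, 24, 21, 34, 39, 19, 31, 43, 32, 49, 42]
Tree (level-order array): [16, 5, 18, None, None, None, 25, 24, 34, 21, None, 31, 39, 19, None, None, 32, None, 43, None, None, None, None, 42, 49]
In a BST, the LCA of p=16, q=39 is the first node v on the
root-to-leaf path with p <= v <= q (go left if both < v, right if both > v).
Walk from root:
  at 16: 16 <= 16 <= 39, this is the LCA
LCA = 16


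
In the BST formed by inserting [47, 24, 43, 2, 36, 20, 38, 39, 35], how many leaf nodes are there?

Tree built from: [47, 24, 43, 2, 36, 20, 38, 39, 35]
Tree (level-order array): [47, 24, None, 2, 43, None, 20, 36, None, None, None, 35, 38, None, None, None, 39]
Rule: A leaf has 0 children.
Per-node child counts:
  node 47: 1 child(ren)
  node 24: 2 child(ren)
  node 2: 1 child(ren)
  node 20: 0 child(ren)
  node 43: 1 child(ren)
  node 36: 2 child(ren)
  node 35: 0 child(ren)
  node 38: 1 child(ren)
  node 39: 0 child(ren)
Matching nodes: [20, 35, 39]
Count of leaf nodes: 3


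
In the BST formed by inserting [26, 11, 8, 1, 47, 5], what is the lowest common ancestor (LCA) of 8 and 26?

Tree insertion order: [26, 11, 8, 1, 47, 5]
Tree (level-order array): [26, 11, 47, 8, None, None, None, 1, None, None, 5]
In a BST, the LCA of p=8, q=26 is the first node v on the
root-to-leaf path with p <= v <= q (go left if both < v, right if both > v).
Walk from root:
  at 26: 8 <= 26 <= 26, this is the LCA
LCA = 26


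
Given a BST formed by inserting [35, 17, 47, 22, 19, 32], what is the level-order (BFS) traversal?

Tree insertion order: [35, 17, 47, 22, 19, 32]
Tree (level-order array): [35, 17, 47, None, 22, None, None, 19, 32]
BFS from the root, enqueuing left then right child of each popped node:
  queue [35] -> pop 35, enqueue [17, 47], visited so far: [35]
  queue [17, 47] -> pop 17, enqueue [22], visited so far: [35, 17]
  queue [47, 22] -> pop 47, enqueue [none], visited so far: [35, 17, 47]
  queue [22] -> pop 22, enqueue [19, 32], visited so far: [35, 17, 47, 22]
  queue [19, 32] -> pop 19, enqueue [none], visited so far: [35, 17, 47, 22, 19]
  queue [32] -> pop 32, enqueue [none], visited so far: [35, 17, 47, 22, 19, 32]
Result: [35, 17, 47, 22, 19, 32]


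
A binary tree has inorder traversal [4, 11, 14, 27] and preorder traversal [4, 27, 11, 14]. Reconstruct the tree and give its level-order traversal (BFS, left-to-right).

Inorder:  [4, 11, 14, 27]
Preorder: [4, 27, 11, 14]
Algorithm: preorder visits root first, so consume preorder in order;
for each root, split the current inorder slice at that value into
left-subtree inorder and right-subtree inorder, then recurse.
Recursive splits:
  root=4; inorder splits into left=[], right=[11, 14, 27]
  root=27; inorder splits into left=[11, 14], right=[]
  root=11; inorder splits into left=[], right=[14]
  root=14; inorder splits into left=[], right=[]
Reconstructed level-order: [4, 27, 11, 14]


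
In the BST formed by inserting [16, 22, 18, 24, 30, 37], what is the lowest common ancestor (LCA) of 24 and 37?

Tree insertion order: [16, 22, 18, 24, 30, 37]
Tree (level-order array): [16, None, 22, 18, 24, None, None, None, 30, None, 37]
In a BST, the LCA of p=24, q=37 is the first node v on the
root-to-leaf path with p <= v <= q (go left if both < v, right if both > v).
Walk from root:
  at 16: both 24 and 37 > 16, go right
  at 22: both 24 and 37 > 22, go right
  at 24: 24 <= 24 <= 37, this is the LCA
LCA = 24


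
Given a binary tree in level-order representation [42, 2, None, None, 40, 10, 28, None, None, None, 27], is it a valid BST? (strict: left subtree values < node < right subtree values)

Level-order array: [42, 2, None, None, 40, 10, 28, None, None, None, 27]
Validate using subtree bounds (lo, hi): at each node, require lo < value < hi,
then recurse left with hi=value and right with lo=value.
Preorder trace (stopping at first violation):
  at node 42 with bounds (-inf, +inf): OK
  at node 2 with bounds (-inf, 42): OK
  at node 40 with bounds (2, 42): OK
  at node 10 with bounds (2, 40): OK
  at node 28 with bounds (40, 42): VIOLATION
Node 28 violates its bound: not (40 < 28 < 42).
Result: Not a valid BST


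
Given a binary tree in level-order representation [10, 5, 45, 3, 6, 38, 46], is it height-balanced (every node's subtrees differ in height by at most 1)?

Tree (level-order array): [10, 5, 45, 3, 6, 38, 46]
Definition: a tree is height-balanced if, at every node, |h(left) - h(right)| <= 1 (empty subtree has height -1).
Bottom-up per-node check:
  node 3: h_left=-1, h_right=-1, diff=0 [OK], height=0
  node 6: h_left=-1, h_right=-1, diff=0 [OK], height=0
  node 5: h_left=0, h_right=0, diff=0 [OK], height=1
  node 38: h_left=-1, h_right=-1, diff=0 [OK], height=0
  node 46: h_left=-1, h_right=-1, diff=0 [OK], height=0
  node 45: h_left=0, h_right=0, diff=0 [OK], height=1
  node 10: h_left=1, h_right=1, diff=0 [OK], height=2
All nodes satisfy the balance condition.
Result: Balanced


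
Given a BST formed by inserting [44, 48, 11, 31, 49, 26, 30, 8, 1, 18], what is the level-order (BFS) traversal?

Tree insertion order: [44, 48, 11, 31, 49, 26, 30, 8, 1, 18]
Tree (level-order array): [44, 11, 48, 8, 31, None, 49, 1, None, 26, None, None, None, None, None, 18, 30]
BFS from the root, enqueuing left then right child of each popped node:
  queue [44] -> pop 44, enqueue [11, 48], visited so far: [44]
  queue [11, 48] -> pop 11, enqueue [8, 31], visited so far: [44, 11]
  queue [48, 8, 31] -> pop 48, enqueue [49], visited so far: [44, 11, 48]
  queue [8, 31, 49] -> pop 8, enqueue [1], visited so far: [44, 11, 48, 8]
  queue [31, 49, 1] -> pop 31, enqueue [26], visited so far: [44, 11, 48, 8, 31]
  queue [49, 1, 26] -> pop 49, enqueue [none], visited so far: [44, 11, 48, 8, 31, 49]
  queue [1, 26] -> pop 1, enqueue [none], visited so far: [44, 11, 48, 8, 31, 49, 1]
  queue [26] -> pop 26, enqueue [18, 30], visited so far: [44, 11, 48, 8, 31, 49, 1, 26]
  queue [18, 30] -> pop 18, enqueue [none], visited so far: [44, 11, 48, 8, 31, 49, 1, 26, 18]
  queue [30] -> pop 30, enqueue [none], visited so far: [44, 11, 48, 8, 31, 49, 1, 26, 18, 30]
Result: [44, 11, 48, 8, 31, 49, 1, 26, 18, 30]


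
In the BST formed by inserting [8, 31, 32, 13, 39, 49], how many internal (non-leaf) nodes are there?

Tree built from: [8, 31, 32, 13, 39, 49]
Tree (level-order array): [8, None, 31, 13, 32, None, None, None, 39, None, 49]
Rule: An internal node has at least one child.
Per-node child counts:
  node 8: 1 child(ren)
  node 31: 2 child(ren)
  node 13: 0 child(ren)
  node 32: 1 child(ren)
  node 39: 1 child(ren)
  node 49: 0 child(ren)
Matching nodes: [8, 31, 32, 39]
Count of internal (non-leaf) nodes: 4
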